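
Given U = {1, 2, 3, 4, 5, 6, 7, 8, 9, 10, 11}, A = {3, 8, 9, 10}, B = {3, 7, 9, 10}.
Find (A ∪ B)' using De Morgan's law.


U = {1, 2, 3, 4, 5, 6, 7, 8, 9, 10, 11}
A = {3, 8, 9, 10}, B = {3, 7, 9, 10}
A ∪ B = {3, 7, 8, 9, 10}
(A ∪ B)' = U \ (A ∪ B) = {1, 2, 4, 5, 6, 11}
Verification via A' ∩ B': A' = {1, 2, 4, 5, 6, 7, 11}, B' = {1, 2, 4, 5, 6, 8, 11}
A' ∩ B' = {1, 2, 4, 5, 6, 11} ✓

{1, 2, 4, 5, 6, 11}


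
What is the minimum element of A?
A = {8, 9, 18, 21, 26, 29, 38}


Set A = {8, 9, 18, 21, 26, 29, 38}
Elements in ascending order: 8, 9, 18, 21, 26, 29, 38
The smallest element is 8.

8


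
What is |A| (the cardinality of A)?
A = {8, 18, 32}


Set A = {8, 18, 32}
Listing elements: 8, 18, 32
Counting: 3 elements
|A| = 3

3


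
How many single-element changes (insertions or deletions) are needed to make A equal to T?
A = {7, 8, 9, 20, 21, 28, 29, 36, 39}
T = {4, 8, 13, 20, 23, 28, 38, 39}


Set A = {7, 8, 9, 20, 21, 28, 29, 36, 39}
Set T = {4, 8, 13, 20, 23, 28, 38, 39}
Elements to remove from A (in A, not in T): {7, 9, 21, 29, 36} → 5 removals
Elements to add to A (in T, not in A): {4, 13, 23, 38} → 4 additions
Total edits = 5 + 4 = 9

9


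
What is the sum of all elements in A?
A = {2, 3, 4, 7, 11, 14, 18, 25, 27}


Set A = {2, 3, 4, 7, 11, 14, 18, 25, 27}
Sum = 2 + 3 + 4 + 7 + 11 + 14 + 18 + 25 + 27 = 111

111


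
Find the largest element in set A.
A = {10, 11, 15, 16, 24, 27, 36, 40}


Set A = {10, 11, 15, 16, 24, 27, 36, 40}
Elements in ascending order: 10, 11, 15, 16, 24, 27, 36, 40
The largest element is 40.

40


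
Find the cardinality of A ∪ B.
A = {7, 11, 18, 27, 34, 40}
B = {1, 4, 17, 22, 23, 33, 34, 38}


Set A = {7, 11, 18, 27, 34, 40}, |A| = 6
Set B = {1, 4, 17, 22, 23, 33, 34, 38}, |B| = 8
A ∩ B = {34}, |A ∩ B| = 1
|A ∪ B| = |A| + |B| - |A ∩ B| = 6 + 8 - 1 = 13

13


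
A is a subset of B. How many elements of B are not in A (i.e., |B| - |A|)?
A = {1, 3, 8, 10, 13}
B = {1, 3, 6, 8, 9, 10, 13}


Set A = {1, 3, 8, 10, 13}, |A| = 5
Set B = {1, 3, 6, 8, 9, 10, 13}, |B| = 7
Since A ⊆ B: B \ A = {6, 9}
|B| - |A| = 7 - 5 = 2

2


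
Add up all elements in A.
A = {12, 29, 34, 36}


Set A = {12, 29, 34, 36}
Sum = 12 + 29 + 34 + 36 = 111

111


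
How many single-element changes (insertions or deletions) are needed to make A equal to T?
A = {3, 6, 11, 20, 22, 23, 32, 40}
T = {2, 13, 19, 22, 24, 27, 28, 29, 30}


Set A = {3, 6, 11, 20, 22, 23, 32, 40}
Set T = {2, 13, 19, 22, 24, 27, 28, 29, 30}
Elements to remove from A (in A, not in T): {3, 6, 11, 20, 23, 32, 40} → 7 removals
Elements to add to A (in T, not in A): {2, 13, 19, 24, 27, 28, 29, 30} → 8 additions
Total edits = 7 + 8 = 15

15


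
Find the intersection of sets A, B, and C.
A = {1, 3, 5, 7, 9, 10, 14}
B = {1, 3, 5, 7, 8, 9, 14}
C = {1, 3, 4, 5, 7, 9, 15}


Set A = {1, 3, 5, 7, 9, 10, 14}
Set B = {1, 3, 5, 7, 8, 9, 14}
Set C = {1, 3, 4, 5, 7, 9, 15}
First, A ∩ B = {1, 3, 5, 7, 9, 14}
Then, (A ∩ B) ∩ C = {1, 3, 5, 7, 9}

{1, 3, 5, 7, 9}


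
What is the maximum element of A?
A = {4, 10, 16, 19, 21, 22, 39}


Set A = {4, 10, 16, 19, 21, 22, 39}
Elements in ascending order: 4, 10, 16, 19, 21, 22, 39
The largest element is 39.

39


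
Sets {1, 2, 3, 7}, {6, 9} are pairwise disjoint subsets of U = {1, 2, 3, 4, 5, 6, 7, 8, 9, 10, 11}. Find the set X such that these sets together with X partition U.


U = {1, 2, 3, 4, 5, 6, 7, 8, 9, 10, 11}
Shown blocks: {1, 2, 3, 7}, {6, 9}
A partition's blocks are pairwise disjoint and cover U, so the missing block = U \ (union of shown blocks).
Union of shown blocks: {1, 2, 3, 6, 7, 9}
Missing block = U \ (union) = {4, 5, 8, 10, 11}

{4, 5, 8, 10, 11}


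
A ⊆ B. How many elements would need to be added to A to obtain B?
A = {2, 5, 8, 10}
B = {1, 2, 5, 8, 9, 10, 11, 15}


Set A = {2, 5, 8, 10}, |A| = 4
Set B = {1, 2, 5, 8, 9, 10, 11, 15}, |B| = 8
Since A ⊆ B: B \ A = {1, 9, 11, 15}
|B| - |A| = 8 - 4 = 4

4


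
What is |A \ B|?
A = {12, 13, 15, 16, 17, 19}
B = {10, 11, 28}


Set A = {12, 13, 15, 16, 17, 19}
Set B = {10, 11, 28}
A \ B = {12, 13, 15, 16, 17, 19}
|A \ B| = 6

6


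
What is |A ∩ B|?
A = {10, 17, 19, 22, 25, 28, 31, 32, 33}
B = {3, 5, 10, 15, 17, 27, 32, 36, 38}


Set A = {10, 17, 19, 22, 25, 28, 31, 32, 33}
Set B = {3, 5, 10, 15, 17, 27, 32, 36, 38}
A ∩ B = {10, 17, 32}
|A ∩ B| = 3

3


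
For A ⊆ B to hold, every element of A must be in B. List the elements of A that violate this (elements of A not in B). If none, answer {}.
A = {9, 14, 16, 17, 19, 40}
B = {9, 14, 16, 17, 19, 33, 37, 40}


Set A = {9, 14, 16, 17, 19, 40}
Set B = {9, 14, 16, 17, 19, 33, 37, 40}
Check each element of A against B:
9 ∈ B, 14 ∈ B, 16 ∈ B, 17 ∈ B, 19 ∈ B, 40 ∈ B
Elements of A not in B: {}

{}


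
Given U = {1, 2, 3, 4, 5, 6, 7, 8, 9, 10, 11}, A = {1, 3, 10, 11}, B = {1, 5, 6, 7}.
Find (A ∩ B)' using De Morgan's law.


U = {1, 2, 3, 4, 5, 6, 7, 8, 9, 10, 11}
A = {1, 3, 10, 11}, B = {1, 5, 6, 7}
A ∩ B = {1}
(A ∩ B)' = U \ (A ∩ B) = {2, 3, 4, 5, 6, 7, 8, 9, 10, 11}
Verification via A' ∪ B': A' = {2, 4, 5, 6, 7, 8, 9}, B' = {2, 3, 4, 8, 9, 10, 11}
A' ∪ B' = {2, 3, 4, 5, 6, 7, 8, 9, 10, 11} ✓

{2, 3, 4, 5, 6, 7, 8, 9, 10, 11}


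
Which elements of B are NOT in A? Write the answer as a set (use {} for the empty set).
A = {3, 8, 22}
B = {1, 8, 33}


Set A = {3, 8, 22}
Set B = {1, 8, 33}
Check each element of B against A:
1 ∉ A (include), 8 ∈ A, 33 ∉ A (include)
Elements of B not in A: {1, 33}

{1, 33}


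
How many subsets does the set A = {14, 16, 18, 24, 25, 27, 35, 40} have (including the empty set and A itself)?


Set A = {14, 16, 18, 24, 25, 27, 35, 40}
|A| = 8
The power set P(A) contains all subsets of A.
|P(A)| = 2^|A| = 2^8 = 256

256


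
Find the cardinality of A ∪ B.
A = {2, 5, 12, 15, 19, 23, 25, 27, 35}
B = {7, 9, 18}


Set A = {2, 5, 12, 15, 19, 23, 25, 27, 35}, |A| = 9
Set B = {7, 9, 18}, |B| = 3
A ∩ B = {}, |A ∩ B| = 0
|A ∪ B| = |A| + |B| - |A ∩ B| = 9 + 3 - 0 = 12

12


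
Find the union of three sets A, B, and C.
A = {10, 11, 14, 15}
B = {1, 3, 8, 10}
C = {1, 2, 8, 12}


Set A = {10, 11, 14, 15}
Set B = {1, 3, 8, 10}
Set C = {1, 2, 8, 12}
First, A ∪ B = {1, 3, 8, 10, 11, 14, 15}
Then, (A ∪ B) ∪ C = {1, 2, 3, 8, 10, 11, 12, 14, 15}

{1, 2, 3, 8, 10, 11, 12, 14, 15}


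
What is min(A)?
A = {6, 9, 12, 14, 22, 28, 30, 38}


Set A = {6, 9, 12, 14, 22, 28, 30, 38}
Elements in ascending order: 6, 9, 12, 14, 22, 28, 30, 38
The smallest element is 6.

6


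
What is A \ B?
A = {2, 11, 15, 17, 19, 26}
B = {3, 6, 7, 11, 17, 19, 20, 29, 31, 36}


Set A = {2, 11, 15, 17, 19, 26}
Set B = {3, 6, 7, 11, 17, 19, 20, 29, 31, 36}
A \ B includes elements in A that are not in B.
Check each element of A:
2 (not in B, keep), 11 (in B, remove), 15 (not in B, keep), 17 (in B, remove), 19 (in B, remove), 26 (not in B, keep)
A \ B = {2, 15, 26}

{2, 15, 26}


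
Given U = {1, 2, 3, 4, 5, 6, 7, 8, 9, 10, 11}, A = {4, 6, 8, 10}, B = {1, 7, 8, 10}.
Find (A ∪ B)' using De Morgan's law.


U = {1, 2, 3, 4, 5, 6, 7, 8, 9, 10, 11}
A = {4, 6, 8, 10}, B = {1, 7, 8, 10}
A ∪ B = {1, 4, 6, 7, 8, 10}
(A ∪ B)' = U \ (A ∪ B) = {2, 3, 5, 9, 11}
Verification via A' ∩ B': A' = {1, 2, 3, 5, 7, 9, 11}, B' = {2, 3, 4, 5, 6, 9, 11}
A' ∩ B' = {2, 3, 5, 9, 11} ✓

{2, 3, 5, 9, 11}


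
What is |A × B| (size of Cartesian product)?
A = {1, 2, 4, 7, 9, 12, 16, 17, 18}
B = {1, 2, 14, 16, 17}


Set A = {1, 2, 4, 7, 9, 12, 16, 17, 18} has 9 elements.
Set B = {1, 2, 14, 16, 17} has 5 elements.
|A × B| = |A| × |B| = 9 × 5 = 45

45


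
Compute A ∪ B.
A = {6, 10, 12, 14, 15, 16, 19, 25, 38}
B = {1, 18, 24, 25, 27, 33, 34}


Set A = {6, 10, 12, 14, 15, 16, 19, 25, 38}
Set B = {1, 18, 24, 25, 27, 33, 34}
A ∪ B includes all elements in either set.
Elements from A: {6, 10, 12, 14, 15, 16, 19, 25, 38}
Elements from B not already included: {1, 18, 24, 27, 33, 34}
A ∪ B = {1, 6, 10, 12, 14, 15, 16, 18, 19, 24, 25, 27, 33, 34, 38}

{1, 6, 10, 12, 14, 15, 16, 18, 19, 24, 25, 27, 33, 34, 38}


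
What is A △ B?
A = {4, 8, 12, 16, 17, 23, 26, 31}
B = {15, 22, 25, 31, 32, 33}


Set A = {4, 8, 12, 16, 17, 23, 26, 31}
Set B = {15, 22, 25, 31, 32, 33}
A △ B = (A \ B) ∪ (B \ A)
Elements in A but not B: {4, 8, 12, 16, 17, 23, 26}
Elements in B but not A: {15, 22, 25, 32, 33}
A △ B = {4, 8, 12, 15, 16, 17, 22, 23, 25, 26, 32, 33}

{4, 8, 12, 15, 16, 17, 22, 23, 25, 26, 32, 33}


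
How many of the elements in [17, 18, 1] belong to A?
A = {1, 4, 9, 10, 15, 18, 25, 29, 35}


Set A = {1, 4, 9, 10, 15, 18, 25, 29, 35}
Candidates: [17, 18, 1]
Check each candidate:
17 ∉ A, 18 ∈ A, 1 ∈ A
Count of candidates in A: 2

2


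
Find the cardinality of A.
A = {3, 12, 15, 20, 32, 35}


Set A = {3, 12, 15, 20, 32, 35}
Listing elements: 3, 12, 15, 20, 32, 35
Counting: 6 elements
|A| = 6

6


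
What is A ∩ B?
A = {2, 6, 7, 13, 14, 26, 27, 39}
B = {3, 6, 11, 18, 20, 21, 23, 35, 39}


Set A = {2, 6, 7, 13, 14, 26, 27, 39}
Set B = {3, 6, 11, 18, 20, 21, 23, 35, 39}
A ∩ B includes only elements in both sets.
Check each element of A against B:
2 ✗, 6 ✓, 7 ✗, 13 ✗, 14 ✗, 26 ✗, 27 ✗, 39 ✓
A ∩ B = {6, 39}

{6, 39}


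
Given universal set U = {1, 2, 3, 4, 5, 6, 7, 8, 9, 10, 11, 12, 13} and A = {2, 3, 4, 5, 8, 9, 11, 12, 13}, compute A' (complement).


Universal set U = {1, 2, 3, 4, 5, 6, 7, 8, 9, 10, 11, 12, 13}
Set A = {2, 3, 4, 5, 8, 9, 11, 12, 13}
A' = U \ A = elements in U but not in A
Checking each element of U:
1 (not in A, include), 2 (in A, exclude), 3 (in A, exclude), 4 (in A, exclude), 5 (in A, exclude), 6 (not in A, include), 7 (not in A, include), 8 (in A, exclude), 9 (in A, exclude), 10 (not in A, include), 11 (in A, exclude), 12 (in A, exclude), 13 (in A, exclude)
A' = {1, 6, 7, 10}

{1, 6, 7, 10}


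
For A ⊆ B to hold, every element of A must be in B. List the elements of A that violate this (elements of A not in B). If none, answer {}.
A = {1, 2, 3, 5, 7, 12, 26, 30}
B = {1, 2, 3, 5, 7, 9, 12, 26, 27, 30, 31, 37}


Set A = {1, 2, 3, 5, 7, 12, 26, 30}
Set B = {1, 2, 3, 5, 7, 9, 12, 26, 27, 30, 31, 37}
Check each element of A against B:
1 ∈ B, 2 ∈ B, 3 ∈ B, 5 ∈ B, 7 ∈ B, 12 ∈ B, 26 ∈ B, 30 ∈ B
Elements of A not in B: {}

{}


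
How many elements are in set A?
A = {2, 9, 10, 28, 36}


Set A = {2, 9, 10, 28, 36}
Listing elements: 2, 9, 10, 28, 36
Counting: 5 elements
|A| = 5

5


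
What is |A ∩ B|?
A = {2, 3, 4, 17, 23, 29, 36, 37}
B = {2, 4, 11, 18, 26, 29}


Set A = {2, 3, 4, 17, 23, 29, 36, 37}
Set B = {2, 4, 11, 18, 26, 29}
A ∩ B = {2, 4, 29}
|A ∩ B| = 3

3


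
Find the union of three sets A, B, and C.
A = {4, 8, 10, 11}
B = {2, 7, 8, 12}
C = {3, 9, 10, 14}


Set A = {4, 8, 10, 11}
Set B = {2, 7, 8, 12}
Set C = {3, 9, 10, 14}
First, A ∪ B = {2, 4, 7, 8, 10, 11, 12}
Then, (A ∪ B) ∪ C = {2, 3, 4, 7, 8, 9, 10, 11, 12, 14}

{2, 3, 4, 7, 8, 9, 10, 11, 12, 14}


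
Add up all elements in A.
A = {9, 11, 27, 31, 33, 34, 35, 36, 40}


Set A = {9, 11, 27, 31, 33, 34, 35, 36, 40}
Sum = 9 + 11 + 27 + 31 + 33 + 34 + 35 + 36 + 40 = 256

256


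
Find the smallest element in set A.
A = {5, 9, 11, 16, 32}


Set A = {5, 9, 11, 16, 32}
Elements in ascending order: 5, 9, 11, 16, 32
The smallest element is 5.

5


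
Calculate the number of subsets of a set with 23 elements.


The set has 23 elements.
The power set contains all possible subsets.
|P(A)| = 2^|A| = 2^23 = 8388608

8388608


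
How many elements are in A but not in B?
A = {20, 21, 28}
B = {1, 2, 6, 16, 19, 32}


Set A = {20, 21, 28}
Set B = {1, 2, 6, 16, 19, 32}
A \ B = {20, 21, 28}
|A \ B| = 3

3


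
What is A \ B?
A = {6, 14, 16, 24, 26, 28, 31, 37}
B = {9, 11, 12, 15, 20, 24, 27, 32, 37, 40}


Set A = {6, 14, 16, 24, 26, 28, 31, 37}
Set B = {9, 11, 12, 15, 20, 24, 27, 32, 37, 40}
A \ B includes elements in A that are not in B.
Check each element of A:
6 (not in B, keep), 14 (not in B, keep), 16 (not in B, keep), 24 (in B, remove), 26 (not in B, keep), 28 (not in B, keep), 31 (not in B, keep), 37 (in B, remove)
A \ B = {6, 14, 16, 26, 28, 31}

{6, 14, 16, 26, 28, 31}


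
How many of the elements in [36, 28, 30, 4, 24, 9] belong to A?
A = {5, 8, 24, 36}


Set A = {5, 8, 24, 36}
Candidates: [36, 28, 30, 4, 24, 9]
Check each candidate:
36 ∈ A, 28 ∉ A, 30 ∉ A, 4 ∉ A, 24 ∈ A, 9 ∉ A
Count of candidates in A: 2

2


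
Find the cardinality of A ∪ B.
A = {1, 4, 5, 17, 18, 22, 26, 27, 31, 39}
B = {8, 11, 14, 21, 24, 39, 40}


Set A = {1, 4, 5, 17, 18, 22, 26, 27, 31, 39}, |A| = 10
Set B = {8, 11, 14, 21, 24, 39, 40}, |B| = 7
A ∩ B = {39}, |A ∩ B| = 1
|A ∪ B| = |A| + |B| - |A ∩ B| = 10 + 7 - 1 = 16

16


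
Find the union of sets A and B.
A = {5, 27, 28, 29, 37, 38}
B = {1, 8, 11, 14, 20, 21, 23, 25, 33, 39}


Set A = {5, 27, 28, 29, 37, 38}
Set B = {1, 8, 11, 14, 20, 21, 23, 25, 33, 39}
A ∪ B includes all elements in either set.
Elements from A: {5, 27, 28, 29, 37, 38}
Elements from B not already included: {1, 8, 11, 14, 20, 21, 23, 25, 33, 39}
A ∪ B = {1, 5, 8, 11, 14, 20, 21, 23, 25, 27, 28, 29, 33, 37, 38, 39}

{1, 5, 8, 11, 14, 20, 21, 23, 25, 27, 28, 29, 33, 37, 38, 39}


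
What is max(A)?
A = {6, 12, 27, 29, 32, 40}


Set A = {6, 12, 27, 29, 32, 40}
Elements in ascending order: 6, 12, 27, 29, 32, 40
The largest element is 40.

40


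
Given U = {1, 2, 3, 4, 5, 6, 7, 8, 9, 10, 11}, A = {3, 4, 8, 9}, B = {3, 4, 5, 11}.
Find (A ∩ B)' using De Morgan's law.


U = {1, 2, 3, 4, 5, 6, 7, 8, 9, 10, 11}
A = {3, 4, 8, 9}, B = {3, 4, 5, 11}
A ∩ B = {3, 4}
(A ∩ B)' = U \ (A ∩ B) = {1, 2, 5, 6, 7, 8, 9, 10, 11}
Verification via A' ∪ B': A' = {1, 2, 5, 6, 7, 10, 11}, B' = {1, 2, 6, 7, 8, 9, 10}
A' ∪ B' = {1, 2, 5, 6, 7, 8, 9, 10, 11} ✓

{1, 2, 5, 6, 7, 8, 9, 10, 11}


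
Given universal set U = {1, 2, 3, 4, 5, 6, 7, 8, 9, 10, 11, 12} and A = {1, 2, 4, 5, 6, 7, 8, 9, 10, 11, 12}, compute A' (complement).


Universal set U = {1, 2, 3, 4, 5, 6, 7, 8, 9, 10, 11, 12}
Set A = {1, 2, 4, 5, 6, 7, 8, 9, 10, 11, 12}
A' = U \ A = elements in U but not in A
Checking each element of U:
1 (in A, exclude), 2 (in A, exclude), 3 (not in A, include), 4 (in A, exclude), 5 (in A, exclude), 6 (in A, exclude), 7 (in A, exclude), 8 (in A, exclude), 9 (in A, exclude), 10 (in A, exclude), 11 (in A, exclude), 12 (in A, exclude)
A' = {3}

{3}


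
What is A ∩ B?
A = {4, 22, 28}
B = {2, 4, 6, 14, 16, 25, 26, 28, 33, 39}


Set A = {4, 22, 28}
Set B = {2, 4, 6, 14, 16, 25, 26, 28, 33, 39}
A ∩ B includes only elements in both sets.
Check each element of A against B:
4 ✓, 22 ✗, 28 ✓
A ∩ B = {4, 28}

{4, 28}


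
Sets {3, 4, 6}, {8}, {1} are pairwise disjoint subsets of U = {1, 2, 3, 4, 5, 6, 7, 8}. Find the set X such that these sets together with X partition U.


U = {1, 2, 3, 4, 5, 6, 7, 8}
Shown blocks: {3, 4, 6}, {8}, {1}
A partition's blocks are pairwise disjoint and cover U, so the missing block = U \ (union of shown blocks).
Union of shown blocks: {1, 3, 4, 6, 8}
Missing block = U \ (union) = {2, 5, 7}

{2, 5, 7}


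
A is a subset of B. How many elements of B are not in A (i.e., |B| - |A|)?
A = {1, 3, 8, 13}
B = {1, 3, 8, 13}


Set A = {1, 3, 8, 13}, |A| = 4
Set B = {1, 3, 8, 13}, |B| = 4
Since A ⊆ B: B \ A = {}
|B| - |A| = 4 - 4 = 0

0


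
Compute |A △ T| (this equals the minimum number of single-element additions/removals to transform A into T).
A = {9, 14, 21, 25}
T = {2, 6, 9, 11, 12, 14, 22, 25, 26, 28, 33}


Set A = {9, 14, 21, 25}
Set T = {2, 6, 9, 11, 12, 14, 22, 25, 26, 28, 33}
Elements to remove from A (in A, not in T): {21} → 1 removals
Elements to add to A (in T, not in A): {2, 6, 11, 12, 22, 26, 28, 33} → 8 additions
Total edits = 1 + 8 = 9

9


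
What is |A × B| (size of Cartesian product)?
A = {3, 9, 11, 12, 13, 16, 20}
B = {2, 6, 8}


Set A = {3, 9, 11, 12, 13, 16, 20} has 7 elements.
Set B = {2, 6, 8} has 3 elements.
|A × B| = |A| × |B| = 7 × 3 = 21

21


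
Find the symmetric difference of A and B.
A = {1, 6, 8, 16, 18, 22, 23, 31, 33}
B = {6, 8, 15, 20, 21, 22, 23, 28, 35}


Set A = {1, 6, 8, 16, 18, 22, 23, 31, 33}
Set B = {6, 8, 15, 20, 21, 22, 23, 28, 35}
A △ B = (A \ B) ∪ (B \ A)
Elements in A but not B: {1, 16, 18, 31, 33}
Elements in B but not A: {15, 20, 21, 28, 35}
A △ B = {1, 15, 16, 18, 20, 21, 28, 31, 33, 35}

{1, 15, 16, 18, 20, 21, 28, 31, 33, 35}


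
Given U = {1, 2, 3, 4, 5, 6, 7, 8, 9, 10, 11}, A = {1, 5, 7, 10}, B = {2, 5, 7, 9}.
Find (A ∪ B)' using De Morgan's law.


U = {1, 2, 3, 4, 5, 6, 7, 8, 9, 10, 11}
A = {1, 5, 7, 10}, B = {2, 5, 7, 9}
A ∪ B = {1, 2, 5, 7, 9, 10}
(A ∪ B)' = U \ (A ∪ B) = {3, 4, 6, 8, 11}
Verification via A' ∩ B': A' = {2, 3, 4, 6, 8, 9, 11}, B' = {1, 3, 4, 6, 8, 10, 11}
A' ∩ B' = {3, 4, 6, 8, 11} ✓

{3, 4, 6, 8, 11}


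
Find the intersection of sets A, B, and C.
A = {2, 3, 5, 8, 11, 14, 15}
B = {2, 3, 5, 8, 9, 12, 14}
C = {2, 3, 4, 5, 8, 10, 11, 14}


Set A = {2, 3, 5, 8, 11, 14, 15}
Set B = {2, 3, 5, 8, 9, 12, 14}
Set C = {2, 3, 4, 5, 8, 10, 11, 14}
First, A ∩ B = {2, 3, 5, 8, 14}
Then, (A ∩ B) ∩ C = {2, 3, 5, 8, 14}

{2, 3, 5, 8, 14}


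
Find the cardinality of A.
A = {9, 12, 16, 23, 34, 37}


Set A = {9, 12, 16, 23, 34, 37}
Listing elements: 9, 12, 16, 23, 34, 37
Counting: 6 elements
|A| = 6

6


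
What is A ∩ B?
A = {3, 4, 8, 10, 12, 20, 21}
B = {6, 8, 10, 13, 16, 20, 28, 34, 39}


Set A = {3, 4, 8, 10, 12, 20, 21}
Set B = {6, 8, 10, 13, 16, 20, 28, 34, 39}
A ∩ B includes only elements in both sets.
Check each element of A against B:
3 ✗, 4 ✗, 8 ✓, 10 ✓, 12 ✗, 20 ✓, 21 ✗
A ∩ B = {8, 10, 20}

{8, 10, 20}


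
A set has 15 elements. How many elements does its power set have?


The set has 15 elements.
The power set contains all possible subsets.
|P(A)| = 2^|A| = 2^15 = 32768

32768


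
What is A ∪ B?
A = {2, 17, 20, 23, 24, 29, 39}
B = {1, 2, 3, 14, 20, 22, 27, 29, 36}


Set A = {2, 17, 20, 23, 24, 29, 39}
Set B = {1, 2, 3, 14, 20, 22, 27, 29, 36}
A ∪ B includes all elements in either set.
Elements from A: {2, 17, 20, 23, 24, 29, 39}
Elements from B not already included: {1, 3, 14, 22, 27, 36}
A ∪ B = {1, 2, 3, 14, 17, 20, 22, 23, 24, 27, 29, 36, 39}

{1, 2, 3, 14, 17, 20, 22, 23, 24, 27, 29, 36, 39}


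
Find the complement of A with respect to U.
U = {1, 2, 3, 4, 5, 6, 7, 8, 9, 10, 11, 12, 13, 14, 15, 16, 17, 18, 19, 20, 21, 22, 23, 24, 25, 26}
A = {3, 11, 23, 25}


Universal set U = {1, 2, 3, 4, 5, 6, 7, 8, 9, 10, 11, 12, 13, 14, 15, 16, 17, 18, 19, 20, 21, 22, 23, 24, 25, 26}
Set A = {3, 11, 23, 25}
A' = U \ A = elements in U but not in A
Checking each element of U:
1 (not in A, include), 2 (not in A, include), 3 (in A, exclude), 4 (not in A, include), 5 (not in A, include), 6 (not in A, include), 7 (not in A, include), 8 (not in A, include), 9 (not in A, include), 10 (not in A, include), 11 (in A, exclude), 12 (not in A, include), 13 (not in A, include), 14 (not in A, include), 15 (not in A, include), 16 (not in A, include), 17 (not in A, include), 18 (not in A, include), 19 (not in A, include), 20 (not in A, include), 21 (not in A, include), 22 (not in A, include), 23 (in A, exclude), 24 (not in A, include), 25 (in A, exclude), 26 (not in A, include)
A' = {1, 2, 4, 5, 6, 7, 8, 9, 10, 12, 13, 14, 15, 16, 17, 18, 19, 20, 21, 22, 24, 26}

{1, 2, 4, 5, 6, 7, 8, 9, 10, 12, 13, 14, 15, 16, 17, 18, 19, 20, 21, 22, 24, 26}


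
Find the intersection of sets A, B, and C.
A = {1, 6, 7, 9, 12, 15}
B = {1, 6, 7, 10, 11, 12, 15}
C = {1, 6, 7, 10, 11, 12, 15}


Set A = {1, 6, 7, 9, 12, 15}
Set B = {1, 6, 7, 10, 11, 12, 15}
Set C = {1, 6, 7, 10, 11, 12, 15}
First, A ∩ B = {1, 6, 7, 12, 15}
Then, (A ∩ B) ∩ C = {1, 6, 7, 12, 15}

{1, 6, 7, 12, 15}


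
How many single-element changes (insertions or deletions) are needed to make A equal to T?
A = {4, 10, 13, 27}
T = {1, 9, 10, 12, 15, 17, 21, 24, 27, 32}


Set A = {4, 10, 13, 27}
Set T = {1, 9, 10, 12, 15, 17, 21, 24, 27, 32}
Elements to remove from A (in A, not in T): {4, 13} → 2 removals
Elements to add to A (in T, not in A): {1, 9, 12, 15, 17, 21, 24, 32} → 8 additions
Total edits = 2 + 8 = 10

10


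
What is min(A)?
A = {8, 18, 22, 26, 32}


Set A = {8, 18, 22, 26, 32}
Elements in ascending order: 8, 18, 22, 26, 32
The smallest element is 8.

8


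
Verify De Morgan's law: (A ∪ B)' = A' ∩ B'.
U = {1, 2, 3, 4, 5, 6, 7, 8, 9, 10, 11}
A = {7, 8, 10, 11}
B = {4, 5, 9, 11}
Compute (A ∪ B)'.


U = {1, 2, 3, 4, 5, 6, 7, 8, 9, 10, 11}
A = {7, 8, 10, 11}, B = {4, 5, 9, 11}
A ∪ B = {4, 5, 7, 8, 9, 10, 11}
(A ∪ B)' = U \ (A ∪ B) = {1, 2, 3, 6}
Verification via A' ∩ B': A' = {1, 2, 3, 4, 5, 6, 9}, B' = {1, 2, 3, 6, 7, 8, 10}
A' ∩ B' = {1, 2, 3, 6} ✓

{1, 2, 3, 6}


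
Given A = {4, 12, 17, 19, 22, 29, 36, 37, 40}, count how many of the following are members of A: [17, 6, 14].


Set A = {4, 12, 17, 19, 22, 29, 36, 37, 40}
Candidates: [17, 6, 14]
Check each candidate:
17 ∈ A, 6 ∉ A, 14 ∉ A
Count of candidates in A: 1

1


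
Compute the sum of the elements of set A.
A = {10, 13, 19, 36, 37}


Set A = {10, 13, 19, 36, 37}
Sum = 10 + 13 + 19 + 36 + 37 = 115

115


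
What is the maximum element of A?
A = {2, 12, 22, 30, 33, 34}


Set A = {2, 12, 22, 30, 33, 34}
Elements in ascending order: 2, 12, 22, 30, 33, 34
The largest element is 34.

34


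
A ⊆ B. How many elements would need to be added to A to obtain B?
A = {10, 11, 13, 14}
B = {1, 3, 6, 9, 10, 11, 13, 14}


Set A = {10, 11, 13, 14}, |A| = 4
Set B = {1, 3, 6, 9, 10, 11, 13, 14}, |B| = 8
Since A ⊆ B: B \ A = {1, 3, 6, 9}
|B| - |A| = 8 - 4 = 4

4


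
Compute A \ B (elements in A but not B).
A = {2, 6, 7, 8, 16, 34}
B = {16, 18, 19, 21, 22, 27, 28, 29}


Set A = {2, 6, 7, 8, 16, 34}
Set B = {16, 18, 19, 21, 22, 27, 28, 29}
A \ B includes elements in A that are not in B.
Check each element of A:
2 (not in B, keep), 6 (not in B, keep), 7 (not in B, keep), 8 (not in B, keep), 16 (in B, remove), 34 (not in B, keep)
A \ B = {2, 6, 7, 8, 34}

{2, 6, 7, 8, 34}


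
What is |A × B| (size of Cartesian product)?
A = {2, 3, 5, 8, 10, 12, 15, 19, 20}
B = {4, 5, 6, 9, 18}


Set A = {2, 3, 5, 8, 10, 12, 15, 19, 20} has 9 elements.
Set B = {4, 5, 6, 9, 18} has 5 elements.
|A × B| = |A| × |B| = 9 × 5 = 45

45


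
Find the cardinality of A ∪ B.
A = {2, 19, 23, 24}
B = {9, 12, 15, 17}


Set A = {2, 19, 23, 24}, |A| = 4
Set B = {9, 12, 15, 17}, |B| = 4
A ∩ B = {}, |A ∩ B| = 0
|A ∪ B| = |A| + |B| - |A ∩ B| = 4 + 4 - 0 = 8

8


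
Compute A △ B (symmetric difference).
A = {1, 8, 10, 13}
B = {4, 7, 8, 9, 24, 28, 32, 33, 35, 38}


Set A = {1, 8, 10, 13}
Set B = {4, 7, 8, 9, 24, 28, 32, 33, 35, 38}
A △ B = (A \ B) ∪ (B \ A)
Elements in A but not B: {1, 10, 13}
Elements in B but not A: {4, 7, 9, 24, 28, 32, 33, 35, 38}
A △ B = {1, 4, 7, 9, 10, 13, 24, 28, 32, 33, 35, 38}

{1, 4, 7, 9, 10, 13, 24, 28, 32, 33, 35, 38}


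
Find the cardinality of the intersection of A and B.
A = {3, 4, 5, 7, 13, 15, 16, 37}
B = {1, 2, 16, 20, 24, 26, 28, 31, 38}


Set A = {3, 4, 5, 7, 13, 15, 16, 37}
Set B = {1, 2, 16, 20, 24, 26, 28, 31, 38}
A ∩ B = {16}
|A ∩ B| = 1

1


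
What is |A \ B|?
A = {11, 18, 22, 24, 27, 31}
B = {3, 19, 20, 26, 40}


Set A = {11, 18, 22, 24, 27, 31}
Set B = {3, 19, 20, 26, 40}
A \ B = {11, 18, 22, 24, 27, 31}
|A \ B| = 6

6


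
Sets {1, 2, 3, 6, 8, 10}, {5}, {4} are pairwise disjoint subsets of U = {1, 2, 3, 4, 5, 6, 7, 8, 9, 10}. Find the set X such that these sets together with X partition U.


U = {1, 2, 3, 4, 5, 6, 7, 8, 9, 10}
Shown blocks: {1, 2, 3, 6, 8, 10}, {5}, {4}
A partition's blocks are pairwise disjoint and cover U, so the missing block = U \ (union of shown blocks).
Union of shown blocks: {1, 2, 3, 4, 5, 6, 8, 10}
Missing block = U \ (union) = {7, 9}

{7, 9}


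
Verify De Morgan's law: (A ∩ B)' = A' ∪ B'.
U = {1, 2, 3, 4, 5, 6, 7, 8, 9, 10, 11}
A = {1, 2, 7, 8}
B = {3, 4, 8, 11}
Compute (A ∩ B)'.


U = {1, 2, 3, 4, 5, 6, 7, 8, 9, 10, 11}
A = {1, 2, 7, 8}, B = {3, 4, 8, 11}
A ∩ B = {8}
(A ∩ B)' = U \ (A ∩ B) = {1, 2, 3, 4, 5, 6, 7, 9, 10, 11}
Verification via A' ∪ B': A' = {3, 4, 5, 6, 9, 10, 11}, B' = {1, 2, 5, 6, 7, 9, 10}
A' ∪ B' = {1, 2, 3, 4, 5, 6, 7, 9, 10, 11} ✓

{1, 2, 3, 4, 5, 6, 7, 9, 10, 11}


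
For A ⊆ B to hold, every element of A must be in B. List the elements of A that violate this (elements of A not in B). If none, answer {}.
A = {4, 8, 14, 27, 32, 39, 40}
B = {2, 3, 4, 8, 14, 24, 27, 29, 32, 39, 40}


Set A = {4, 8, 14, 27, 32, 39, 40}
Set B = {2, 3, 4, 8, 14, 24, 27, 29, 32, 39, 40}
Check each element of A against B:
4 ∈ B, 8 ∈ B, 14 ∈ B, 27 ∈ B, 32 ∈ B, 39 ∈ B, 40 ∈ B
Elements of A not in B: {}

{}


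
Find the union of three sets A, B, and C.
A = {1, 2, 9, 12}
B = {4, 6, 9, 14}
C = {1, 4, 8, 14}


Set A = {1, 2, 9, 12}
Set B = {4, 6, 9, 14}
Set C = {1, 4, 8, 14}
First, A ∪ B = {1, 2, 4, 6, 9, 12, 14}
Then, (A ∪ B) ∪ C = {1, 2, 4, 6, 8, 9, 12, 14}

{1, 2, 4, 6, 8, 9, 12, 14}


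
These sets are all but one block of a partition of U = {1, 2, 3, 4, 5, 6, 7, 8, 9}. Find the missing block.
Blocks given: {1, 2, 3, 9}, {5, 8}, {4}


U = {1, 2, 3, 4, 5, 6, 7, 8, 9}
Shown blocks: {1, 2, 3, 9}, {5, 8}, {4}
A partition's blocks are pairwise disjoint and cover U, so the missing block = U \ (union of shown blocks).
Union of shown blocks: {1, 2, 3, 4, 5, 8, 9}
Missing block = U \ (union) = {6, 7}

{6, 7}


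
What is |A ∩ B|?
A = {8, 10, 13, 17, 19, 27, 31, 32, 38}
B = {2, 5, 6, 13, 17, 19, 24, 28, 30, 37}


Set A = {8, 10, 13, 17, 19, 27, 31, 32, 38}
Set B = {2, 5, 6, 13, 17, 19, 24, 28, 30, 37}
A ∩ B = {13, 17, 19}
|A ∩ B| = 3

3


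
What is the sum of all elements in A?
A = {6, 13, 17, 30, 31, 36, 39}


Set A = {6, 13, 17, 30, 31, 36, 39}
Sum = 6 + 13 + 17 + 30 + 31 + 36 + 39 = 172

172


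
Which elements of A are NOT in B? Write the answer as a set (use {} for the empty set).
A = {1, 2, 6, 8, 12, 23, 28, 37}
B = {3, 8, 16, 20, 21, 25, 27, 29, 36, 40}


Set A = {1, 2, 6, 8, 12, 23, 28, 37}
Set B = {3, 8, 16, 20, 21, 25, 27, 29, 36, 40}
Check each element of A against B:
1 ∉ B (include), 2 ∉ B (include), 6 ∉ B (include), 8 ∈ B, 12 ∉ B (include), 23 ∉ B (include), 28 ∉ B (include), 37 ∉ B (include)
Elements of A not in B: {1, 2, 6, 12, 23, 28, 37}

{1, 2, 6, 12, 23, 28, 37}


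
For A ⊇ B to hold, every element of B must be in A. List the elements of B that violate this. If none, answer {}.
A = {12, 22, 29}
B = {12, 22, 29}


Set A = {12, 22, 29}
Set B = {12, 22, 29}
Check each element of B against A:
12 ∈ A, 22 ∈ A, 29 ∈ A
Elements of B not in A: {}

{}


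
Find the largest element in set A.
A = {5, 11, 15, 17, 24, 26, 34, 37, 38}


Set A = {5, 11, 15, 17, 24, 26, 34, 37, 38}
Elements in ascending order: 5, 11, 15, 17, 24, 26, 34, 37, 38
The largest element is 38.

38


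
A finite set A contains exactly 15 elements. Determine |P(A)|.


The set has 15 elements.
The power set contains all possible subsets.
|P(A)| = 2^|A| = 2^15 = 32768

32768


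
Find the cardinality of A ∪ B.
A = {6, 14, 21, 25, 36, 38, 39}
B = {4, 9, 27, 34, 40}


Set A = {6, 14, 21, 25, 36, 38, 39}, |A| = 7
Set B = {4, 9, 27, 34, 40}, |B| = 5
A ∩ B = {}, |A ∩ B| = 0
|A ∪ B| = |A| + |B| - |A ∩ B| = 7 + 5 - 0 = 12

12


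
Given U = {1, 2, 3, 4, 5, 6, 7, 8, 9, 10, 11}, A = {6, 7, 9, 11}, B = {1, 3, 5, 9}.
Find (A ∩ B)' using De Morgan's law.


U = {1, 2, 3, 4, 5, 6, 7, 8, 9, 10, 11}
A = {6, 7, 9, 11}, B = {1, 3, 5, 9}
A ∩ B = {9}
(A ∩ B)' = U \ (A ∩ B) = {1, 2, 3, 4, 5, 6, 7, 8, 10, 11}
Verification via A' ∪ B': A' = {1, 2, 3, 4, 5, 8, 10}, B' = {2, 4, 6, 7, 8, 10, 11}
A' ∪ B' = {1, 2, 3, 4, 5, 6, 7, 8, 10, 11} ✓

{1, 2, 3, 4, 5, 6, 7, 8, 10, 11}


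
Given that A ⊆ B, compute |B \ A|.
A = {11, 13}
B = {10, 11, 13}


Set A = {11, 13}, |A| = 2
Set B = {10, 11, 13}, |B| = 3
Since A ⊆ B: B \ A = {10}
|B| - |A| = 3 - 2 = 1

1


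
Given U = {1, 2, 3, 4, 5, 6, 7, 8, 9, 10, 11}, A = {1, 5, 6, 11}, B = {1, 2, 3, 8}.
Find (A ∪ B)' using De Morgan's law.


U = {1, 2, 3, 4, 5, 6, 7, 8, 9, 10, 11}
A = {1, 5, 6, 11}, B = {1, 2, 3, 8}
A ∪ B = {1, 2, 3, 5, 6, 8, 11}
(A ∪ B)' = U \ (A ∪ B) = {4, 7, 9, 10}
Verification via A' ∩ B': A' = {2, 3, 4, 7, 8, 9, 10}, B' = {4, 5, 6, 7, 9, 10, 11}
A' ∩ B' = {4, 7, 9, 10} ✓

{4, 7, 9, 10}


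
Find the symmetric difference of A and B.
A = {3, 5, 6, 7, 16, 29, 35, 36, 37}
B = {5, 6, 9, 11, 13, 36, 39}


Set A = {3, 5, 6, 7, 16, 29, 35, 36, 37}
Set B = {5, 6, 9, 11, 13, 36, 39}
A △ B = (A \ B) ∪ (B \ A)
Elements in A but not B: {3, 7, 16, 29, 35, 37}
Elements in B but not A: {9, 11, 13, 39}
A △ B = {3, 7, 9, 11, 13, 16, 29, 35, 37, 39}

{3, 7, 9, 11, 13, 16, 29, 35, 37, 39}


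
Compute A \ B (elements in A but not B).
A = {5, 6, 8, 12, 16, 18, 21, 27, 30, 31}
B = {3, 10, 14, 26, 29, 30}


Set A = {5, 6, 8, 12, 16, 18, 21, 27, 30, 31}
Set B = {3, 10, 14, 26, 29, 30}
A \ B includes elements in A that are not in B.
Check each element of A:
5 (not in B, keep), 6 (not in B, keep), 8 (not in B, keep), 12 (not in B, keep), 16 (not in B, keep), 18 (not in B, keep), 21 (not in B, keep), 27 (not in B, keep), 30 (in B, remove), 31 (not in B, keep)
A \ B = {5, 6, 8, 12, 16, 18, 21, 27, 31}

{5, 6, 8, 12, 16, 18, 21, 27, 31}


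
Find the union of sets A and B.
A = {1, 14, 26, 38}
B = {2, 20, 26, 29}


Set A = {1, 14, 26, 38}
Set B = {2, 20, 26, 29}
A ∪ B includes all elements in either set.
Elements from A: {1, 14, 26, 38}
Elements from B not already included: {2, 20, 29}
A ∪ B = {1, 2, 14, 20, 26, 29, 38}

{1, 2, 14, 20, 26, 29, 38}


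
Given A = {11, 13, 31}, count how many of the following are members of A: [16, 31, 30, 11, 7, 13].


Set A = {11, 13, 31}
Candidates: [16, 31, 30, 11, 7, 13]
Check each candidate:
16 ∉ A, 31 ∈ A, 30 ∉ A, 11 ∈ A, 7 ∉ A, 13 ∈ A
Count of candidates in A: 3

3


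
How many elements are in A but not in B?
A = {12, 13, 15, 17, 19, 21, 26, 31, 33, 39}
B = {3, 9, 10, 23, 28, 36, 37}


Set A = {12, 13, 15, 17, 19, 21, 26, 31, 33, 39}
Set B = {3, 9, 10, 23, 28, 36, 37}
A \ B = {12, 13, 15, 17, 19, 21, 26, 31, 33, 39}
|A \ B| = 10

10


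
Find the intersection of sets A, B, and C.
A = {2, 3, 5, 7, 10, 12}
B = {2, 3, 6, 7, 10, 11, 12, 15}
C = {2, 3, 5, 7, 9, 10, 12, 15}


Set A = {2, 3, 5, 7, 10, 12}
Set B = {2, 3, 6, 7, 10, 11, 12, 15}
Set C = {2, 3, 5, 7, 9, 10, 12, 15}
First, A ∩ B = {2, 3, 7, 10, 12}
Then, (A ∩ B) ∩ C = {2, 3, 7, 10, 12}

{2, 3, 7, 10, 12}


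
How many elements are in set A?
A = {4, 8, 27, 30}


Set A = {4, 8, 27, 30}
Listing elements: 4, 8, 27, 30
Counting: 4 elements
|A| = 4

4


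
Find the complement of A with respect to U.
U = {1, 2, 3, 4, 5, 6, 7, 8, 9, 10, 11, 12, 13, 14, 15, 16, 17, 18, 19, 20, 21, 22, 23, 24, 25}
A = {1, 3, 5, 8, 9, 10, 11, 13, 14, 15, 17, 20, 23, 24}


Universal set U = {1, 2, 3, 4, 5, 6, 7, 8, 9, 10, 11, 12, 13, 14, 15, 16, 17, 18, 19, 20, 21, 22, 23, 24, 25}
Set A = {1, 3, 5, 8, 9, 10, 11, 13, 14, 15, 17, 20, 23, 24}
A' = U \ A = elements in U but not in A
Checking each element of U:
1 (in A, exclude), 2 (not in A, include), 3 (in A, exclude), 4 (not in A, include), 5 (in A, exclude), 6 (not in A, include), 7 (not in A, include), 8 (in A, exclude), 9 (in A, exclude), 10 (in A, exclude), 11 (in A, exclude), 12 (not in A, include), 13 (in A, exclude), 14 (in A, exclude), 15 (in A, exclude), 16 (not in A, include), 17 (in A, exclude), 18 (not in A, include), 19 (not in A, include), 20 (in A, exclude), 21 (not in A, include), 22 (not in A, include), 23 (in A, exclude), 24 (in A, exclude), 25 (not in A, include)
A' = {2, 4, 6, 7, 12, 16, 18, 19, 21, 22, 25}

{2, 4, 6, 7, 12, 16, 18, 19, 21, 22, 25}


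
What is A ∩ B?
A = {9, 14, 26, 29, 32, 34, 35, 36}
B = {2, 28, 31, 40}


Set A = {9, 14, 26, 29, 32, 34, 35, 36}
Set B = {2, 28, 31, 40}
A ∩ B includes only elements in both sets.
Check each element of A against B:
9 ✗, 14 ✗, 26 ✗, 29 ✗, 32 ✗, 34 ✗, 35 ✗, 36 ✗
A ∩ B = {}

{}


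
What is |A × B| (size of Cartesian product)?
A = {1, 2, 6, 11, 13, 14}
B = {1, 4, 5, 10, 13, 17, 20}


Set A = {1, 2, 6, 11, 13, 14} has 6 elements.
Set B = {1, 4, 5, 10, 13, 17, 20} has 7 elements.
|A × B| = |A| × |B| = 6 × 7 = 42

42


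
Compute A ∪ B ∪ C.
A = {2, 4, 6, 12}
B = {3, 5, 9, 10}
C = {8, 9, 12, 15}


Set A = {2, 4, 6, 12}
Set B = {3, 5, 9, 10}
Set C = {8, 9, 12, 15}
First, A ∪ B = {2, 3, 4, 5, 6, 9, 10, 12}
Then, (A ∪ B) ∪ C = {2, 3, 4, 5, 6, 8, 9, 10, 12, 15}

{2, 3, 4, 5, 6, 8, 9, 10, 12, 15}


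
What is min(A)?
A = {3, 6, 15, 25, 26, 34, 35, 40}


Set A = {3, 6, 15, 25, 26, 34, 35, 40}
Elements in ascending order: 3, 6, 15, 25, 26, 34, 35, 40
The smallest element is 3.

3


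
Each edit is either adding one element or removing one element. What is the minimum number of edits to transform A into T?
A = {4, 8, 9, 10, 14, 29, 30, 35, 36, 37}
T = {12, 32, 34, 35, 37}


Set A = {4, 8, 9, 10, 14, 29, 30, 35, 36, 37}
Set T = {12, 32, 34, 35, 37}
Elements to remove from A (in A, not in T): {4, 8, 9, 10, 14, 29, 30, 36} → 8 removals
Elements to add to A (in T, not in A): {12, 32, 34} → 3 additions
Total edits = 8 + 3 = 11

11


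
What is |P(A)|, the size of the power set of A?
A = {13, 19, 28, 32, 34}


Set A = {13, 19, 28, 32, 34}
|A| = 5
The power set P(A) contains all subsets of A.
|P(A)| = 2^|A| = 2^5 = 32

32


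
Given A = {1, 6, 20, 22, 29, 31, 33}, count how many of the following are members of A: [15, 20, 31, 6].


Set A = {1, 6, 20, 22, 29, 31, 33}
Candidates: [15, 20, 31, 6]
Check each candidate:
15 ∉ A, 20 ∈ A, 31 ∈ A, 6 ∈ A
Count of candidates in A: 3

3


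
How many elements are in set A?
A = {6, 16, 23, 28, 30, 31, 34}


Set A = {6, 16, 23, 28, 30, 31, 34}
Listing elements: 6, 16, 23, 28, 30, 31, 34
Counting: 7 elements
|A| = 7

7


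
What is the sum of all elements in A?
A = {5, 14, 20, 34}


Set A = {5, 14, 20, 34}
Sum = 5 + 14 + 20 + 34 = 73

73


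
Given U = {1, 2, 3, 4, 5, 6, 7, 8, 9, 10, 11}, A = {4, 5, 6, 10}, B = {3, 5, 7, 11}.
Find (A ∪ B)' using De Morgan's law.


U = {1, 2, 3, 4, 5, 6, 7, 8, 9, 10, 11}
A = {4, 5, 6, 10}, B = {3, 5, 7, 11}
A ∪ B = {3, 4, 5, 6, 7, 10, 11}
(A ∪ B)' = U \ (A ∪ B) = {1, 2, 8, 9}
Verification via A' ∩ B': A' = {1, 2, 3, 7, 8, 9, 11}, B' = {1, 2, 4, 6, 8, 9, 10}
A' ∩ B' = {1, 2, 8, 9} ✓

{1, 2, 8, 9}


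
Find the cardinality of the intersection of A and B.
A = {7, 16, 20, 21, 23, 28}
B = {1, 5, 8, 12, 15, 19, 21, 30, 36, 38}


Set A = {7, 16, 20, 21, 23, 28}
Set B = {1, 5, 8, 12, 15, 19, 21, 30, 36, 38}
A ∩ B = {21}
|A ∩ B| = 1

1


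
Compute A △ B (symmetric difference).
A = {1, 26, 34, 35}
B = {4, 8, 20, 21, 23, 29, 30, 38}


Set A = {1, 26, 34, 35}
Set B = {4, 8, 20, 21, 23, 29, 30, 38}
A △ B = (A \ B) ∪ (B \ A)
Elements in A but not B: {1, 26, 34, 35}
Elements in B but not A: {4, 8, 20, 21, 23, 29, 30, 38}
A △ B = {1, 4, 8, 20, 21, 23, 26, 29, 30, 34, 35, 38}

{1, 4, 8, 20, 21, 23, 26, 29, 30, 34, 35, 38}


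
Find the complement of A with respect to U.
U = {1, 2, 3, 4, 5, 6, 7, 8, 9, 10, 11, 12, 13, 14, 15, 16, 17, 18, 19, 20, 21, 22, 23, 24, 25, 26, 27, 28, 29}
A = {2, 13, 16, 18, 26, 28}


Universal set U = {1, 2, 3, 4, 5, 6, 7, 8, 9, 10, 11, 12, 13, 14, 15, 16, 17, 18, 19, 20, 21, 22, 23, 24, 25, 26, 27, 28, 29}
Set A = {2, 13, 16, 18, 26, 28}
A' = U \ A = elements in U but not in A
Checking each element of U:
1 (not in A, include), 2 (in A, exclude), 3 (not in A, include), 4 (not in A, include), 5 (not in A, include), 6 (not in A, include), 7 (not in A, include), 8 (not in A, include), 9 (not in A, include), 10 (not in A, include), 11 (not in A, include), 12 (not in A, include), 13 (in A, exclude), 14 (not in A, include), 15 (not in A, include), 16 (in A, exclude), 17 (not in A, include), 18 (in A, exclude), 19 (not in A, include), 20 (not in A, include), 21 (not in A, include), 22 (not in A, include), 23 (not in A, include), 24 (not in A, include), 25 (not in A, include), 26 (in A, exclude), 27 (not in A, include), 28 (in A, exclude), 29 (not in A, include)
A' = {1, 3, 4, 5, 6, 7, 8, 9, 10, 11, 12, 14, 15, 17, 19, 20, 21, 22, 23, 24, 25, 27, 29}

{1, 3, 4, 5, 6, 7, 8, 9, 10, 11, 12, 14, 15, 17, 19, 20, 21, 22, 23, 24, 25, 27, 29}


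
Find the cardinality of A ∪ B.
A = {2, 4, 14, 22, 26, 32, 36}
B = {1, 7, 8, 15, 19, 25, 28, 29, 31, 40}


Set A = {2, 4, 14, 22, 26, 32, 36}, |A| = 7
Set B = {1, 7, 8, 15, 19, 25, 28, 29, 31, 40}, |B| = 10
A ∩ B = {}, |A ∩ B| = 0
|A ∪ B| = |A| + |B| - |A ∩ B| = 7 + 10 - 0 = 17

17


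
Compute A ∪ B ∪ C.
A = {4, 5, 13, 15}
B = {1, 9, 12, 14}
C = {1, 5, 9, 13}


Set A = {4, 5, 13, 15}
Set B = {1, 9, 12, 14}
Set C = {1, 5, 9, 13}
First, A ∪ B = {1, 4, 5, 9, 12, 13, 14, 15}
Then, (A ∪ B) ∪ C = {1, 4, 5, 9, 12, 13, 14, 15}

{1, 4, 5, 9, 12, 13, 14, 15}


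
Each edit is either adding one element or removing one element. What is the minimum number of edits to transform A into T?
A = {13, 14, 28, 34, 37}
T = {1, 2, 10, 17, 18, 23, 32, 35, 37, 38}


Set A = {13, 14, 28, 34, 37}
Set T = {1, 2, 10, 17, 18, 23, 32, 35, 37, 38}
Elements to remove from A (in A, not in T): {13, 14, 28, 34} → 4 removals
Elements to add to A (in T, not in A): {1, 2, 10, 17, 18, 23, 32, 35, 38} → 9 additions
Total edits = 4 + 9 = 13

13


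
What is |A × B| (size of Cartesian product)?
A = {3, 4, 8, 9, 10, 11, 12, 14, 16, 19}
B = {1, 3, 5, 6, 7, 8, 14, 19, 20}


Set A = {3, 4, 8, 9, 10, 11, 12, 14, 16, 19} has 10 elements.
Set B = {1, 3, 5, 6, 7, 8, 14, 19, 20} has 9 elements.
|A × B| = |A| × |B| = 10 × 9 = 90

90


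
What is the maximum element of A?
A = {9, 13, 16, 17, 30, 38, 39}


Set A = {9, 13, 16, 17, 30, 38, 39}
Elements in ascending order: 9, 13, 16, 17, 30, 38, 39
The largest element is 39.

39


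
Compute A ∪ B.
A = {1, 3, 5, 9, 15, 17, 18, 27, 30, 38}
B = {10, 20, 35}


Set A = {1, 3, 5, 9, 15, 17, 18, 27, 30, 38}
Set B = {10, 20, 35}
A ∪ B includes all elements in either set.
Elements from A: {1, 3, 5, 9, 15, 17, 18, 27, 30, 38}
Elements from B not already included: {10, 20, 35}
A ∪ B = {1, 3, 5, 9, 10, 15, 17, 18, 20, 27, 30, 35, 38}

{1, 3, 5, 9, 10, 15, 17, 18, 20, 27, 30, 35, 38}


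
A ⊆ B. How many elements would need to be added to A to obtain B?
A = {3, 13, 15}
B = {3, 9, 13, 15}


Set A = {3, 13, 15}, |A| = 3
Set B = {3, 9, 13, 15}, |B| = 4
Since A ⊆ B: B \ A = {9}
|B| - |A| = 4 - 3 = 1

1


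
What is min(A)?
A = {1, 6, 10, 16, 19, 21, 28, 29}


Set A = {1, 6, 10, 16, 19, 21, 28, 29}
Elements in ascending order: 1, 6, 10, 16, 19, 21, 28, 29
The smallest element is 1.

1


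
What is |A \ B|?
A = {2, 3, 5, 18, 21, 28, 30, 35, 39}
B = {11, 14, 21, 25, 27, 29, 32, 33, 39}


Set A = {2, 3, 5, 18, 21, 28, 30, 35, 39}
Set B = {11, 14, 21, 25, 27, 29, 32, 33, 39}
A \ B = {2, 3, 5, 18, 28, 30, 35}
|A \ B| = 7

7


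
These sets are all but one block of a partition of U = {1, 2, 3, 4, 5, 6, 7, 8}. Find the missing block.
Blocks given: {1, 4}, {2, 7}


U = {1, 2, 3, 4, 5, 6, 7, 8}
Shown blocks: {1, 4}, {2, 7}
A partition's blocks are pairwise disjoint and cover U, so the missing block = U \ (union of shown blocks).
Union of shown blocks: {1, 2, 4, 7}
Missing block = U \ (union) = {3, 5, 6, 8}

{3, 5, 6, 8}


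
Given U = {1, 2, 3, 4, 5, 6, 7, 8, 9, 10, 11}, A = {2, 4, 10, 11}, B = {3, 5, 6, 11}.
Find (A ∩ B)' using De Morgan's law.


U = {1, 2, 3, 4, 5, 6, 7, 8, 9, 10, 11}
A = {2, 4, 10, 11}, B = {3, 5, 6, 11}
A ∩ B = {11}
(A ∩ B)' = U \ (A ∩ B) = {1, 2, 3, 4, 5, 6, 7, 8, 9, 10}
Verification via A' ∪ B': A' = {1, 3, 5, 6, 7, 8, 9}, B' = {1, 2, 4, 7, 8, 9, 10}
A' ∪ B' = {1, 2, 3, 4, 5, 6, 7, 8, 9, 10} ✓

{1, 2, 3, 4, 5, 6, 7, 8, 9, 10}
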